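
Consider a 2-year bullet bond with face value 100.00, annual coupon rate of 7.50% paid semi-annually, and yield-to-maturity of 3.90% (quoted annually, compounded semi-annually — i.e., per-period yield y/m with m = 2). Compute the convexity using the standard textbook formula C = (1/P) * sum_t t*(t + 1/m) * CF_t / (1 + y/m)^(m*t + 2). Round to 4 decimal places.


Coupon per period c = face * coupon_rate / m = 3.750000
Periods per year m = 2; per-period yield y/m = 0.019500
Number of cashflows N = 4
Cashflows (t years, CF_t, discount factor 1/(1+y/m)^(m*t), PV):
  t = 0.5000: CF_t = 3.750000, DF = 0.980873, PV = 3.678274
  t = 1.0000: CF_t = 3.750000, DF = 0.962112, PV = 3.607919
  t = 1.5000: CF_t = 3.750000, DF = 0.943709, PV = 3.538910
  t = 2.0000: CF_t = 103.750000, DF = 0.925659, PV = 96.037133
Price P = sum_t PV_t = 106.862236
Convexity numerator sum_t t*(t + 1/m) * CF_t / (1+y/m)^(m*t + 2):
  t = 0.5000: term = 1.769455
  t = 1.0000: term = 5.206832
  t = 1.5000: term = 10.214483
  t = 2.0000: term = 461.992291
Convexity = (1/P) * sum = 479.183062 / 106.862236 = 4.484120

Answer: Convexity = 4.4841


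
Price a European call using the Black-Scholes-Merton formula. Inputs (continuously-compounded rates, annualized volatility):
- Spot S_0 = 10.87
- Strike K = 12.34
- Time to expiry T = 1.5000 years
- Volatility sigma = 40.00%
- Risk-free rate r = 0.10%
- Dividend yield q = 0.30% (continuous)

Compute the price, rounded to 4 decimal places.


d1 = (ln(S/K) + (r - q + 0.5*sigma^2) * T) / (sigma * sqrt(T)) = -0.02008442
d2 = d1 - sigma * sqrt(T) = -0.50998237
exp(-rT) = 0.99850112; exp(-qT) = 0.99551011
C = S_0 * exp(-qT) * N(d1) - K * exp(-rT) * N(d2)
N(d1) = 0.49198801; N(d2) = 0.30503191
C = 10.8700 * 0.99551011 * 0.49198801 - 12.3400 * 0.99850112 * 0.30503191 = 1.5654

Answer: Price = 1.5654


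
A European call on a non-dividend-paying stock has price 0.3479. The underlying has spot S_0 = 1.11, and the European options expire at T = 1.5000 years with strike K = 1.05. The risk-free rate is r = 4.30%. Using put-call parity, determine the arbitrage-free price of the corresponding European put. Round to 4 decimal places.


Put-call parity: C - P = S_0 * exp(-qT) - K * exp(-rT).
S_0 * exp(-qT) = 1.1100 * 1.00000000 = 1.11000000
K * exp(-rT) = 1.0500 * 0.93753611 = 0.98441292
P = C - S*exp(-qT) + K*exp(-rT)
P = 0.3479 - 1.11000000 + 0.98441292 = 0.2223

Answer: Put price = 0.2223


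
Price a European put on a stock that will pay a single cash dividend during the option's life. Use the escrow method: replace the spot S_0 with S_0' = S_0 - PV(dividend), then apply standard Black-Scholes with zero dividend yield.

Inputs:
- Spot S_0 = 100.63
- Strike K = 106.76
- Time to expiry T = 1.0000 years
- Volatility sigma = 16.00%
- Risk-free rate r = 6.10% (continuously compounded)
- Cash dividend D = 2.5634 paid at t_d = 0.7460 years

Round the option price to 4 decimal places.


PV(D) = D * exp(-r * t_d) = 2.5634 * 0.95551387 = 2.44936425
S_0' = S_0 - PV(D) = 100.6300 - 2.44936425 = 98.18063575
d1 = (ln(S_0'/K) + (r + sigma^2/2)*T) / (sigma*sqrt(T)) = -0.06233950
d2 = d1 - sigma*sqrt(T) = -0.22233950
exp(-rT) = 0.94082324
N(-d1) = 0.52485376; N(-d2) = 0.58797520
P = K * exp(-rT) * N(-d2) - S_0' * N(-d1) = 106.7600 * 0.94082324 * 0.58797520 - 98.18063575 * 0.52485376 = 7.5271

Answer: Price = 7.5271


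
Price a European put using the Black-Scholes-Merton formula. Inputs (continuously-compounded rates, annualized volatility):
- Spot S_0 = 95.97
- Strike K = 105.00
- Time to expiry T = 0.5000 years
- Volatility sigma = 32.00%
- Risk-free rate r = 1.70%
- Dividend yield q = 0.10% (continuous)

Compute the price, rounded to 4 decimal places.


d1 = (ln(S/K) + (r - q + 0.5*sigma^2) * T) / (sigma * sqrt(T)) = -0.24892239
d2 = d1 - sigma * sqrt(T) = -0.47519656
exp(-rT) = 0.99153602; exp(-qT) = 0.99950012
P = K * exp(-rT) * N(-d2) - S_0 * exp(-qT) * N(-d1)
N(-d1) = 0.59828959; N(-d2) = 0.68267656
P = 105.0000 * 0.99153602 * 0.68267656 - 95.9700 * 0.99950012 * 0.59828959 = 13.6852

Answer: Price = 13.6852


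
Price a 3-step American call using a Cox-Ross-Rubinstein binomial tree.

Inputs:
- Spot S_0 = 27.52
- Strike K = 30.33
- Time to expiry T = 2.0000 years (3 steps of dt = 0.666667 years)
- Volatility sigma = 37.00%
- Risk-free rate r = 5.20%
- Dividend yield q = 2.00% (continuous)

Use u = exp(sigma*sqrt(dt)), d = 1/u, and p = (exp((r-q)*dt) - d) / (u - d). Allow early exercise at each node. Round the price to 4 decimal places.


dt = T/N = 0.666667
u = exp(sigma*sqrt(dt)) = 1.352702; d = 1/u = 0.739261
p = (exp((r-q)*dt) - d) / (u - d) = 0.460193
Discount per step: exp(-r*dt) = 0.965927
Stock lattice S(k, i) with i counting down-moves:
  k=0: S(0,0) = 27.5200
  k=1: S(1,0) = 37.2263; S(1,1) = 20.3445
  k=2: S(2,0) = 50.3561; S(2,1) = 27.5200; S(2,2) = 15.0399
  k=3: S(3,0) = 68.1168; S(3,1) = 37.2263; S(3,2) = 20.3445; S(3,3) = 11.1184
Terminal payoffs V(N, i) = max(S_T - K, 0):
  V(3,0) = 37.786823; V(3,1) = 6.896346; V(3,2) = 0.000000; V(3,3) = 0.000000
Backward induction: V(k, i) = exp(-r*dt) * [p * V(k+1, i) + (1-p) * V(k+1, i+1)]; then take max(V_cont, immediate exercise) for American.
  V(2,0) = exp(-r*dt) * [p*37.786823 + (1-p)*6.896346] = 20.392601; exercise = 20.026136; V(2,0) = max -> 20.392601
  V(2,1) = exp(-r*dt) * [p*6.896346 + (1-p)*0.000000] = 3.065519; exercise = 0.000000; V(2,1) = max -> 3.065519
  V(2,2) = exp(-r*dt) * [p*0.000000 + (1-p)*0.000000] = 0.000000; exercise = 0.000000; V(2,2) = max -> 0.000000
  V(1,0) = exp(-r*dt) * [p*20.392601 + (1-p)*3.065519] = 10.663189; exercise = 6.896346; V(1,0) = max -> 10.663189
  V(1,1) = exp(-r*dt) * [p*3.065519 + (1-p)*0.000000] = 1.362664; exercise = 0.000000; V(1,1) = max -> 1.362664
  V(0,0) = exp(-r*dt) * [p*10.663189 + (1-p)*1.362664] = 5.450443; exercise = 0.000000; V(0,0) = max -> 5.450443

Answer: Price = V(0,0) = 5.4504


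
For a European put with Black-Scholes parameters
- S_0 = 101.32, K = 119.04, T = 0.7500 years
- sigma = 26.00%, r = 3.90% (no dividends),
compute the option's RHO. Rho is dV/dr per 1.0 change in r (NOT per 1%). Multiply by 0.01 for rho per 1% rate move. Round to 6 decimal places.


Answer: Rho = -65.685580

Derivation:
d1 = -0.4733195047; d2 = -0.6984861097
phi(d1) = 0.3566664634; exp(-qT) = 1.0000000000; exp(-rT) = 0.9711736407
N(-d2) = 0.7575633792
Rho = -K*T*exp(-rT)*N(-d2) = -119.0400 * 0.7500 * 0.9711736407 * 0.7575633792 = -65.685580


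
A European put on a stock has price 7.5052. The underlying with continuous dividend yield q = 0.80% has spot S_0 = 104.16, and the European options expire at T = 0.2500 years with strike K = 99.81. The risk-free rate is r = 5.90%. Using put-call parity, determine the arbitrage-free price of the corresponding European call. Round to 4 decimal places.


Answer: Call price = 13.1085

Derivation:
Put-call parity: C - P = S_0 * exp(-qT) - K * exp(-rT).
S_0 * exp(-qT) = 104.1600 * 0.99800200 = 103.95188818
K * exp(-rT) = 99.8100 * 0.98535825 = 98.34860677
C = P + S*exp(-qT) - K*exp(-rT)
C = 7.5052 + 103.95188818 - 98.34860677 = 13.1085


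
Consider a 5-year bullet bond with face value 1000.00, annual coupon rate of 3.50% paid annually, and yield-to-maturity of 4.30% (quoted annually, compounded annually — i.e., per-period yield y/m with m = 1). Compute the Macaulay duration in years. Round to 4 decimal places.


Coupon per period c = face * coupon_rate / m = 35.000000
Periods per year m = 1; per-period yield y/m = 0.043000
Number of cashflows N = 5
Cashflows (t years, CF_t, discount factor 1/(1+y/m)^(m*t), PV):
  t = 1.0000: CF_t = 35.000000, DF = 0.958773, PV = 33.557047
  t = 2.0000: CF_t = 35.000000, DF = 0.919245, PV = 32.173583
  t = 3.0000: CF_t = 35.000000, DF = 0.881347, PV = 30.847155
  t = 4.0000: CF_t = 35.000000, DF = 0.845012, PV = 29.575413
  t = 5.0000: CF_t = 1035.000000, DF = 0.810174, PV = 838.530391
Price P = sum_t PV_t = 964.683589
Macaulay numerator sum_t t * PV_t:
  t * PV_t at t = 1.0000: 33.557047
  t * PV_t at t = 2.0000: 64.347166
  t * PV_t at t = 3.0000: 92.541466
  t * PV_t at t = 4.0000: 118.301650
  t * PV_t at t = 5.0000: 4192.651957
Macaulay duration D = (sum_t t * PV_t) / P = 4501.399286 / 964.683589 = 4.666192

Answer: Macaulay duration = 4.6662 years


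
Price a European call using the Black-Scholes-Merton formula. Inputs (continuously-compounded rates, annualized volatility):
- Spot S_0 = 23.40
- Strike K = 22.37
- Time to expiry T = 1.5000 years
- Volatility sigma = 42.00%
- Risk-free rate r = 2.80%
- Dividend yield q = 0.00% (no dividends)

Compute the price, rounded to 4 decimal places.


Answer: Price = 5.5902

Derivation:
d1 = (ln(S/K) + (r - q + 0.5*sigma^2) * T) / (sigma * sqrt(T)) = 0.42635750
d2 = d1 - sigma * sqrt(T) = -0.08803535
exp(-rT) = 0.95886978; exp(-qT) = 1.00000000
C = S_0 * exp(-qT) * N(d1) - K * exp(-rT) * N(d2)
N(d1) = 0.66507632; N(d2) = 0.46492429
C = 23.4000 * 1.00000000 * 0.66507632 - 22.3700 * 0.95886978 * 0.46492429 = 5.5902


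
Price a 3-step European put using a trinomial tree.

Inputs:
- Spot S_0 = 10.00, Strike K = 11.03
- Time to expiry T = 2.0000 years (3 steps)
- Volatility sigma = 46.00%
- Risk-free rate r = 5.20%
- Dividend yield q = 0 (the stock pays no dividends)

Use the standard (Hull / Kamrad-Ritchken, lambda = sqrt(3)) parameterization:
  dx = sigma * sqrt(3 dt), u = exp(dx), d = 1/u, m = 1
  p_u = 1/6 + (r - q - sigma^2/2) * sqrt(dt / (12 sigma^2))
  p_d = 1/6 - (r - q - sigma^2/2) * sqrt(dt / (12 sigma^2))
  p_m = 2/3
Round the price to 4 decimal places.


dt = T/N = 0.666667; dx = sigma*sqrt(3*dt) = 0.650538
u = exp(dx) = 1.916572; d = 1/u = 0.521765
p_u = 0.139100, p_m = 0.666667, p_d = 0.194234
Discount per step: exp(-r*dt) = 0.965927
Stock lattice S(k, j) with j the centered position index:
  k=0: S(0,+0) = 10.0000
  k=1: S(1,-1) = 5.2176; S(1,+0) = 10.0000; S(1,+1) = 19.1657
  k=2: S(2,-2) = 2.7224; S(2,-1) = 5.2176; S(2,+0) = 10.0000; S(2,+1) = 19.1657; S(2,+2) = 36.7325
  k=3: S(3,-3) = 1.4204; S(3,-2) = 2.7224; S(3,-1) = 5.2176; S(3,+0) = 10.0000; S(3,+1) = 19.1657; S(3,+2) = 36.7325; S(3,+3) = 70.4005
Terminal payoffs V(N, j) = max(K - S_T, 0):
  V(3,-3) = 9.609555; V(3,-2) = 8.307614; V(3,-1) = 5.812351; V(3,+0) = 1.030000; V(3,+1) = 0.000000; V(3,+2) = 0.000000; V(3,+3) = 0.000000
Backward induction: V(k, j) = exp(-r*dt) * [p_u * V(k+1, j+1) + p_m * V(k+1, j) + p_d * V(k+1, j-1)]
  V(2,-2) = exp(-r*dt) * [p_u*5.812351 + p_m*8.307614 + p_d*9.609555] = 7.933552
  V(2,-1) = exp(-r*dt) * [p_u*1.030000 + p_m*5.812351 + p_d*8.307614] = 5.439901
  V(2,+0) = exp(-r*dt) * [p_u*0.000000 + p_m*1.030000 + p_d*5.812351] = 1.753757
  V(2,+1) = exp(-r*dt) * [p_u*0.000000 + p_m*0.000000 + p_d*1.030000] = 0.193244
  V(2,+2) = exp(-r*dt) * [p_u*0.000000 + p_m*0.000000 + p_d*0.000000] = 0.000000
  V(1,-1) = exp(-r*dt) * [p_u*1.753757 + p_m*5.439901 + p_d*7.933552] = 5.227126
  V(1,+0) = exp(-r*dt) * [p_u*0.193244 + p_m*1.753757 + p_d*5.439901] = 2.175909
  V(1,+1) = exp(-r*dt) * [p_u*0.000000 + p_m*0.193244 + p_d*1.753757] = 0.453472
  V(0,+0) = exp(-r*dt) * [p_u*0.453472 + p_m*2.175909 + p_d*5.227126] = 2.442799

Answer: Price = V(0,0) = 2.4428


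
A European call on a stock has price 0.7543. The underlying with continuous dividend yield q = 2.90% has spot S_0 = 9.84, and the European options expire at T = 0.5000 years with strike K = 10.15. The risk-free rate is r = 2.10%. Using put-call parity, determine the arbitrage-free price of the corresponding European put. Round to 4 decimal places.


Answer: Put price = 1.0999

Derivation:
Put-call parity: C - P = S_0 * exp(-qT) - K * exp(-rT).
S_0 * exp(-qT) = 9.8400 * 0.98560462 = 9.69834945
K * exp(-rT) = 10.1500 * 0.98955493 = 10.04398257
P = C - S*exp(-qT) + K*exp(-rT)
P = 0.7543 - 9.69834945 + 10.04398257 = 1.0999


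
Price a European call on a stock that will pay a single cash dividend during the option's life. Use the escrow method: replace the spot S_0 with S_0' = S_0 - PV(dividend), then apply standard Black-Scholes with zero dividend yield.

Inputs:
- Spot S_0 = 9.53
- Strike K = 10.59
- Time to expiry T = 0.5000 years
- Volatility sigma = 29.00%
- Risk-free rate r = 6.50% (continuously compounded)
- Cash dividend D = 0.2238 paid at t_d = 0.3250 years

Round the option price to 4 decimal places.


PV(D) = D * exp(-r * t_d) = 0.2238 * 0.97909657 = 0.21912181
S_0' = S_0 - PV(D) = 9.5300 - 0.21912181 = 9.31087819
d1 = (ln(S_0'/K) + (r + sigma^2/2)*T) / (sigma*sqrt(T)) = -0.36672872
d2 = d1 - sigma*sqrt(T) = -0.57178968
exp(-rT) = 0.96802245
N(d1) = 0.35691069; N(d2) = 0.28373223
C = S_0' * N(d1) - K * exp(-rT) * N(d2) = 9.31087819 * 0.35691069 - 10.5900 * 0.96802245 * 0.28373223 = 0.4145

Answer: Price = 0.4145


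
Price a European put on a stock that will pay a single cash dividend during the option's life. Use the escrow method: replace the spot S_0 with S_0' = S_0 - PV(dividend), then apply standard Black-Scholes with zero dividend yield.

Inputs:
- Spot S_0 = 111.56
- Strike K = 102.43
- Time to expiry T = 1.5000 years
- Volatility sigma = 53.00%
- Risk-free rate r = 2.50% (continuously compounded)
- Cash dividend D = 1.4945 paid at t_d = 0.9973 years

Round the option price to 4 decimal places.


Answer: Price = 21.2073

Derivation:
PV(D) = D * exp(-r * t_d) = 1.4945 * 0.97537575 = 1.45769905
S_0' = S_0 - PV(D) = 111.5600 - 1.45769905 = 110.10230095
d1 = (ln(S_0'/K) + (r + sigma^2/2)*T) / (sigma*sqrt(T)) = 0.49360346
d2 = d1 - sigma*sqrt(T) = -0.15551132
exp(-rT) = 0.96319442
N(-d1) = 0.31079313; N(-d2) = 0.56179088
P = K * exp(-rT) * N(-d2) - S_0' * N(-d1) = 102.4300 * 0.96319442 * 0.56179088 - 110.10230095 * 0.31079313 = 21.2073


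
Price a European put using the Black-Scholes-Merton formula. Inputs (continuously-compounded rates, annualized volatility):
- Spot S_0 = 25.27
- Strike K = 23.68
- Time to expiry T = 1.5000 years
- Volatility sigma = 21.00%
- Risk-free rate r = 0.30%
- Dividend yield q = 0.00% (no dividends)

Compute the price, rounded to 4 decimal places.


d1 = (ln(S/K) + (r - q + 0.5*sigma^2) * T) / (sigma * sqrt(T)) = 0.39876959
d2 = d1 - sigma * sqrt(T) = 0.14157316
exp(-rT) = 0.99551011; exp(-qT) = 1.00000000
P = K * exp(-rT) * N(-d2) - S_0 * exp(-qT) * N(-d1)
N(-d1) = 0.34503149; N(-d2) = 0.44370858
P = 23.6800 * 0.99551011 * 0.44370858 - 25.2700 * 1.00000000 * 0.34503149 = 1.7409

Answer: Price = 1.7409


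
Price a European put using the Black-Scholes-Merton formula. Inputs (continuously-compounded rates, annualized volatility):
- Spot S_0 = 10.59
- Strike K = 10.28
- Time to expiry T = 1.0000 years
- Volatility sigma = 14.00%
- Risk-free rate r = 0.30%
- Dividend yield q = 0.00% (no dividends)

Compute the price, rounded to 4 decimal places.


Answer: Price = 0.4269

Derivation:
d1 = (ln(S/K) + (r - q + 0.5*sigma^2) * T) / (sigma * sqrt(T)) = 0.30364214
d2 = d1 - sigma * sqrt(T) = 0.16364214
exp(-rT) = 0.99700450; exp(-qT) = 1.00000000
P = K * exp(-rT) * N(-d2) - S_0 * exp(-qT) * N(-d1)
N(-d1) = 0.38070027; N(-d2) = 0.43500643
P = 10.2800 * 0.99700450 * 0.43500643 - 10.5900 * 1.00000000 * 0.38070027 = 0.4269


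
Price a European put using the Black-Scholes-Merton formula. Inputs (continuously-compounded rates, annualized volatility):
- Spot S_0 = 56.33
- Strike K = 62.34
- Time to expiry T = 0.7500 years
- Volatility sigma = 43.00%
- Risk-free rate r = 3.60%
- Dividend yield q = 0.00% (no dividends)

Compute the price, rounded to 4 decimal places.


Answer: Price = 10.9860

Derivation:
d1 = (ln(S/K) + (r - q + 0.5*sigma^2) * T) / (sigma * sqrt(T)) = -0.01353019
d2 = d1 - sigma * sqrt(T) = -0.38592112
exp(-rT) = 0.97336124; exp(-qT) = 1.00000000
P = K * exp(-rT) * N(-d2) - S_0 * exp(-qT) * N(-d1)
N(-d1) = 0.50539760; N(-d2) = 0.65022245
P = 62.3400 * 0.97336124 * 0.65022245 - 56.3300 * 1.00000000 * 0.50539760 = 10.9860


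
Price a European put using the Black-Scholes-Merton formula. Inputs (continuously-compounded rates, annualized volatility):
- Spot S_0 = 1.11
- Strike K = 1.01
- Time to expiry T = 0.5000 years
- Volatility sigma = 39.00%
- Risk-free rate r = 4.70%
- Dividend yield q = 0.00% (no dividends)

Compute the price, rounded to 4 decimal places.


Answer: Price = 0.0635

Derivation:
d1 = (ln(S/K) + (r - q + 0.5*sigma^2) * T) / (sigma * sqrt(T)) = 0.56544858
d2 = d1 - sigma * sqrt(T) = 0.28967693
exp(-rT) = 0.97677397; exp(-qT) = 1.00000000
P = K * exp(-rT) * N(-d2) - S_0 * exp(-qT) * N(-d1)
N(-d1) = 0.28588435; N(-d2) = 0.38603170
P = 1.0100 * 0.97677397 * 0.38603170 - 1.1100 * 1.00000000 * 0.28588435 = 0.0635


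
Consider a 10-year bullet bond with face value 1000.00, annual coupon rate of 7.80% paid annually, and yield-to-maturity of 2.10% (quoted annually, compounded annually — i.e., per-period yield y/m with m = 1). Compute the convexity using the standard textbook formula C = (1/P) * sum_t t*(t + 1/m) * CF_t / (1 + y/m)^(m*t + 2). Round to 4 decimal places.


Answer: Convexity = 75.3789

Derivation:
Coupon per period c = face * coupon_rate / m = 78.000000
Periods per year m = 1; per-period yield y/m = 0.021000
Number of cashflows N = 10
Cashflows (t years, CF_t, discount factor 1/(1+y/m)^(m*t), PV):
  t = 1.0000: CF_t = 78.000000, DF = 0.979432, PV = 76.395690
  t = 2.0000: CF_t = 78.000000, DF = 0.959287, PV = 74.824379
  t = 3.0000: CF_t = 78.000000, DF = 0.939556, PV = 73.285385
  t = 4.0000: CF_t = 78.000000, DF = 0.920231, PV = 71.778046
  t = 5.0000: CF_t = 78.000000, DF = 0.901304, PV = 70.301711
  t = 6.0000: CF_t = 78.000000, DF = 0.882766, PV = 68.855740
  t = 7.0000: CF_t = 78.000000, DF = 0.864609, PV = 67.439510
  t = 8.0000: CF_t = 78.000000, DF = 0.846826, PV = 66.052410
  t = 9.0000: CF_t = 78.000000, DF = 0.829408, PV = 64.693839
  t = 10.0000: CF_t = 1078.000000, DF = 0.812349, PV = 875.712079
Price P = sum_t PV_t = 1509.338789
Convexity numerator sum_t t*(t + 1/m) * CF_t / (1+y/m)^(m*t + 2):
  t = 1.0000: term = 146.570771
  t = 2.0000: term = 430.668279
  t = 3.0000: term = 843.620527
  t = 4.0000: term = 1377.114800
  t = 5.0000: term = 2023.185309
  t = 6.0000: term = 2774.201207
  t = 7.0000: term = 3622.854988
  t = 8.0000: term = 4562.151238
  t = 9.0000: term = 5585.395736
  t = 10.0000: term = 92406.504213
Convexity = (1/P) * sum = 113772.267069 / 1509.338789 = 75.378880


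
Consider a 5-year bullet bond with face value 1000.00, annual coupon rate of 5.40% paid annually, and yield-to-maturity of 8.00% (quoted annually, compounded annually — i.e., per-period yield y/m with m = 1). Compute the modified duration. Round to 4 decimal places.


Coupon per period c = face * coupon_rate / m = 54.000000
Periods per year m = 1; per-period yield y/m = 0.080000
Number of cashflows N = 5
Cashflows (t years, CF_t, discount factor 1/(1+y/m)^(m*t), PV):
  t = 1.0000: CF_t = 54.000000, DF = 0.925926, PV = 50.000000
  t = 2.0000: CF_t = 54.000000, DF = 0.857339, PV = 46.296296
  t = 3.0000: CF_t = 54.000000, DF = 0.793832, PV = 42.866941
  t = 4.0000: CF_t = 54.000000, DF = 0.735030, PV = 39.691612
  t = 5.0000: CF_t = 1054.000000, DF = 0.680583, PV = 717.334690
Price P = sum_t PV_t = 896.189539
First compute Macaulay numerator sum_t t * PV_t:
  t * PV_t at t = 1.0000: 50.000000
  t * PV_t at t = 2.0000: 92.592593
  t * PV_t at t = 3.0000: 128.600823
  t * PV_t at t = 4.0000: 158.766448
  t * PV_t at t = 5.0000: 3586.673448
Macaulay duration D = 4016.633312 / 896.189539 = 4.481902
Modified duration = D / (1 + y/m) = 4.481902 / (1 + 0.080000) = 4.149909

Answer: Modified duration = 4.1499


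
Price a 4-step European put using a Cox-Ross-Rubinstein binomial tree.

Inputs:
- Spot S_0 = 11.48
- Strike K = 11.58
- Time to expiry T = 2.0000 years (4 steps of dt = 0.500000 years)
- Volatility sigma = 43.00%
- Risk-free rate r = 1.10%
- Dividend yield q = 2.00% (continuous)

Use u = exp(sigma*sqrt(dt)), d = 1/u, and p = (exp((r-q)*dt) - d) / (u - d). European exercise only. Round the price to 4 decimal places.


dt = T/N = 0.500000
u = exp(sigma*sqrt(dt)) = 1.355345; d = 1/u = 0.737820
p = (exp((r-q)*dt) - d) / (u - d) = 0.417296
Discount per step: exp(-r*dt) = 0.994515
Stock lattice S(k, i) with i counting down-moves:
  k=0: S(0,0) = 11.4800
  k=1: S(1,0) = 15.5594; S(1,1) = 8.4702
  k=2: S(2,0) = 21.0883; S(2,1) = 11.4800; S(2,2) = 6.2495
  k=3: S(3,0) = 28.5819; S(3,1) = 15.5594; S(3,2) = 8.4702; S(3,3) = 4.6110
  k=4: S(4,0) = 38.7383; S(4,1) = 21.0883; S(4,2) = 11.4800; S(4,3) = 6.2495; S(4,4) = 3.4021
Terminal payoffs V(N, i) = max(K - S_T, 0):
  V(4,0) = 0.000000; V(4,1) = 0.000000; V(4,2) = 0.100000; V(4,3) = 5.330543; V(4,4) = 8.177935
Backward induction: V(k, i) = exp(-r*dt) * [p * V(k+1, i) + (1-p) * V(k+1, i+1)].
  V(3,0) = exp(-r*dt) * [p*0.000000 + (1-p)*0.000000] = 0.000000
  V(3,1) = exp(-r*dt) * [p*0.000000 + (1-p)*0.100000] = 0.057951
  V(3,2) = exp(-r*dt) * [p*0.100000 + (1-p)*5.330543] = 3.130595
  V(3,3) = exp(-r*dt) * [p*5.330543 + (1-p)*8.177935] = 6.951393
  V(2,0) = exp(-r*dt) * [p*0.000000 + (1-p)*0.057951] = 0.033583
  V(2,1) = exp(-r*dt) * [p*0.057951 + (1-p)*3.130595] = 1.838256
  V(2,2) = exp(-r*dt) * [p*3.130595 + (1-p)*6.951393] = 5.327609
  V(1,0) = exp(-r*dt) * [p*0.033583 + (1-p)*1.838256] = 1.079222
  V(1,1) = exp(-r*dt) * [p*1.838256 + (1-p)*5.327609] = 3.850283
  V(0,0) = exp(-r*dt) * [p*1.079222 + (1-p)*3.850283] = 2.679156

Answer: Price = V(0,0) = 2.6792


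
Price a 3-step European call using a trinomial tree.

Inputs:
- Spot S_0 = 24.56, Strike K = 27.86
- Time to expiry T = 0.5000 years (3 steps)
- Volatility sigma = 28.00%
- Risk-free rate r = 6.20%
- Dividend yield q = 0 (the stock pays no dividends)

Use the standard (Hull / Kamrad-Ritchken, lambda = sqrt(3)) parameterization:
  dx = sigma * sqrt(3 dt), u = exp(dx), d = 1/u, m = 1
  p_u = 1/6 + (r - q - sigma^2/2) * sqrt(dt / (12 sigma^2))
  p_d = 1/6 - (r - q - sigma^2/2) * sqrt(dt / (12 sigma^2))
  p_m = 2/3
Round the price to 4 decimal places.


Answer: Price = V(0,0) = 1.1111

Derivation:
dt = T/N = 0.166667; dx = sigma*sqrt(3*dt) = 0.197990
u = exp(dx) = 1.218950; d = 1/u = 0.820378
p_u = 0.176263, p_m = 0.666667, p_d = 0.157070
Discount per step: exp(-r*dt) = 0.989720
Stock lattice S(k, j) with j the centered position index:
  k=0: S(0,+0) = 24.5600
  k=1: S(1,-1) = 20.1485; S(1,+0) = 24.5600; S(1,+1) = 29.9374
  k=2: S(2,-2) = 16.5294; S(2,-1) = 20.1485; S(2,+0) = 24.5600; S(2,+1) = 29.9374; S(2,+2) = 36.4922
  k=3: S(3,-3) = 13.5603; S(3,-2) = 16.5294; S(3,-1) = 20.1485; S(3,+0) = 24.5600; S(3,+1) = 29.9374; S(3,+2) = 36.4922; S(3,+3) = 44.4822
Terminal payoffs V(N, j) = max(S_T - K, 0):
  V(3,-3) = 0.000000; V(3,-2) = 0.000000; V(3,-1) = 0.000000; V(3,+0) = 0.000000; V(3,+1) = 2.077414; V(3,+2) = 8.632213; V(3,+3) = 16.622186
Backward induction: V(k, j) = exp(-r*dt) * [p_u * V(k+1, j+1) + p_m * V(k+1, j) + p_d * V(k+1, j-1)]
  V(2,-2) = exp(-r*dt) * [p_u*0.000000 + p_m*0.000000 + p_d*0.000000] = 0.000000
  V(2,-1) = exp(-r*dt) * [p_u*0.000000 + p_m*0.000000 + p_d*0.000000] = 0.000000
  V(2,+0) = exp(-r*dt) * [p_u*2.077414 + p_m*0.000000 + p_d*0.000000] = 0.362407
  V(2,+1) = exp(-r*dt) * [p_u*8.632213 + p_m*2.077414 + p_d*0.000000] = 2.876604
  V(2,+2) = exp(-r*dt) * [p_u*16.622186 + p_m*8.632213 + p_d*2.077414] = 8.918353
  V(1,-1) = exp(-r*dt) * [p_u*0.362407 + p_m*0.000000 + p_d*0.000000] = 0.063222
  V(1,+0) = exp(-r*dt) * [p_u*2.876604 + p_m*0.362407 + p_d*0.000000] = 0.740948
  V(1,+1) = exp(-r*dt) * [p_u*8.918353 + p_m*2.876604 + p_d*0.362407] = 3.510176
  V(0,+0) = exp(-r*dt) * [p_u*3.510176 + p_m*0.740948 + p_d*0.063222] = 1.111070


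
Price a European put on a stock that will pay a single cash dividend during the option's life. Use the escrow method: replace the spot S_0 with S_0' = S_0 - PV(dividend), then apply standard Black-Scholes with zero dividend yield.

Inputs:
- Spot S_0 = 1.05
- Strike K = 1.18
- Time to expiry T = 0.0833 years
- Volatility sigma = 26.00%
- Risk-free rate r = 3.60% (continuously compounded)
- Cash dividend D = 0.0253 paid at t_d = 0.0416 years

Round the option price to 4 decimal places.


PV(D) = D * exp(-r * t_d) = 0.0253 * 0.99850352 = 0.02526214
S_0' = S_0 - PV(D) = 1.0500 - 0.02526214 = 1.02473786
d1 = (ln(S_0'/K) + (r + sigma^2/2)*T) / (sigma*sqrt(T)) = -1.80253628
d2 = d1 - sigma*sqrt(T) = -1.87757680
exp(-rT) = 0.99700569
N(-d1) = 0.96426946; N(-d2) = 0.96978046
P = K * exp(-rT) * N(-d2) - S_0' * N(-d1) = 1.1800 * 0.99700569 * 0.96978046 - 1.02473786 * 0.96426946 = 0.1528

Answer: Price = 0.1528


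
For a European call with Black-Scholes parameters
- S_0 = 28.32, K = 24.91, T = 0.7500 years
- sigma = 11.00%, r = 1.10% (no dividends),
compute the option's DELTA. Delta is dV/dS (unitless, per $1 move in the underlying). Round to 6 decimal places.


Answer: Delta = 0.930700

Derivation:
d1 = 1.4810235246; d2 = 1.3857607302
phi(d1) = 0.1332332572; exp(-qT) = 1.0000000000; exp(-rT) = 0.9917839379
N(d1) = 0.9306998476
Delta = exp(-qT) * N(d1) = 1.0000000000 * 0.9306998476 = 0.930700


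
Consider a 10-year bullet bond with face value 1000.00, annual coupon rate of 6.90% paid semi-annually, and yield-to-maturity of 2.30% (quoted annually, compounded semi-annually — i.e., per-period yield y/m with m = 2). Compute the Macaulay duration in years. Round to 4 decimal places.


Coupon per period c = face * coupon_rate / m = 34.500000
Periods per year m = 2; per-period yield y/m = 0.011500
Number of cashflows N = 20
Cashflows (t years, CF_t, discount factor 1/(1+y/m)^(m*t), PV):
  t = 0.5000: CF_t = 34.500000, DF = 0.988631, PV = 34.107761
  t = 1.0000: CF_t = 34.500000, DF = 0.977391, PV = 33.719981
  t = 1.5000: CF_t = 34.500000, DF = 0.966279, PV = 33.336610
  t = 2.0000: CF_t = 34.500000, DF = 0.955293, PV = 32.957598
  t = 2.5000: CF_t = 34.500000, DF = 0.944432, PV = 32.582894
  t = 3.0000: CF_t = 34.500000, DF = 0.933694, PV = 32.212451
  t = 3.5000: CF_t = 34.500000, DF = 0.923079, PV = 31.846220
  t = 4.0000: CF_t = 34.500000, DF = 0.912584, PV = 31.484152
  t = 4.5000: CF_t = 34.500000, DF = 0.902209, PV = 31.126201
  t = 5.0000: CF_t = 34.500000, DF = 0.891951, PV = 30.772319
  t = 5.5000: CF_t = 34.500000, DF = 0.881810, PV = 30.422461
  t = 6.0000: CF_t = 34.500000, DF = 0.871785, PV = 30.076580
  t = 6.5000: CF_t = 34.500000, DF = 0.861873, PV = 29.734632
  t = 7.0000: CF_t = 34.500000, DF = 0.852075, PV = 29.396571
  t = 7.5000: CF_t = 34.500000, DF = 0.842387, PV = 29.062354
  t = 8.0000: CF_t = 34.500000, DF = 0.832810, PV = 28.731937
  t = 8.5000: CF_t = 34.500000, DF = 0.823341, PV = 28.405276
  t = 9.0000: CF_t = 34.500000, DF = 0.813981, PV = 28.082329
  t = 9.5000: CF_t = 34.500000, DF = 0.804726, PV = 27.763054
  t = 10.0000: CF_t = 1034.500000, DF = 0.795577, PV = 823.024480
Price P = sum_t PV_t = 1408.845859
Macaulay numerator sum_t t * PV_t:
  t * PV_t at t = 0.5000: 17.053880
  t * PV_t at t = 1.0000: 33.719981
  t * PV_t at t = 1.5000: 50.004915
  t * PV_t at t = 2.0000: 65.915195
  t * PV_t at t = 2.5000: 81.457236
  t * PV_t at t = 3.0000: 96.637353
  t * PV_t at t = 3.5000: 111.461769
  t * PV_t at t = 4.0000: 125.936607
  t * PV_t at t = 4.5000: 140.067902
  t * PV_t at t = 5.0000: 153.861594
  t * PV_t at t = 5.5000: 167.323533
  t * PV_t at t = 6.0000: 180.459479
  t * PV_t at t = 6.5000: 193.275106
  t * PV_t at t = 7.0000: 205.775997
  t * PV_t at t = 7.5000: 217.967655
  t * PV_t at t = 8.0000: 229.855494
  t * PV_t at t = 8.5000: 241.444846
  t * PV_t at t = 9.0000: 252.740963
  t * PV_t at t = 9.5000: 263.749014
  t * PV_t at t = 10.0000: 8230.244797
Macaulay duration D = (sum_t t * PV_t) / P = 11058.953319 / 1408.845859 = 7.849655

Answer: Macaulay duration = 7.8497 years


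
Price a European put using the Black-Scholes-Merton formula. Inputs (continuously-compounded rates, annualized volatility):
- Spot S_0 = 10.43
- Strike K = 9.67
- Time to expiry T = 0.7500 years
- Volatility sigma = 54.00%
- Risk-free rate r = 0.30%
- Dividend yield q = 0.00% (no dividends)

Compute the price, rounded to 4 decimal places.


Answer: Price = 1.4904

Derivation:
d1 = (ln(S/K) + (r - q + 0.5*sigma^2) * T) / (sigma * sqrt(T)) = 0.40042012
d2 = d1 - sigma * sqrt(T) = -0.06723359
exp(-rT) = 0.99775253; exp(-qT) = 1.00000000
P = K * exp(-rT) * N(-d2) - S_0 * exp(-qT) * N(-d1)
N(-d1) = 0.34442355; N(-d2) = 0.52680213
P = 9.6700 * 0.99775253 * 0.52680213 - 10.4300 * 1.00000000 * 0.34442355 = 1.4904


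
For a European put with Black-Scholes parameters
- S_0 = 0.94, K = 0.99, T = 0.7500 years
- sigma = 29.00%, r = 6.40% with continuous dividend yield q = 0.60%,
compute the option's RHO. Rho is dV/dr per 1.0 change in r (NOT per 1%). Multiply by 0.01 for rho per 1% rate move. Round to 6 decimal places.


Answer: Rho = -0.398476

Derivation:
d1 = 0.0924255444; d2 = -0.1587218227
phi(d1) = 0.3972419358; exp(-qT) = 0.9955101098; exp(-rT) = 0.9531337871
N(-d2) = 0.5630559779
Rho = -K*T*exp(-rT)*N(-d2) = -0.9900 * 0.7500 * 0.9531337871 * 0.5630559779 = -0.398476


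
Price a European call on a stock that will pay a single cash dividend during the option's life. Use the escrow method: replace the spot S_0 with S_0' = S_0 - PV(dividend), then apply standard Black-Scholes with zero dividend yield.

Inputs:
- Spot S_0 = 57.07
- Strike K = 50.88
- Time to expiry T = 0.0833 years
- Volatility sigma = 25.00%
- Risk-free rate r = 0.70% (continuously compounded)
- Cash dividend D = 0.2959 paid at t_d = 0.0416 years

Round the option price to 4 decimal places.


Answer: Price = 6.0306

Derivation:
PV(D) = D * exp(-r * t_d) = 0.2959 * 0.99970884 = 0.29581385
S_0' = S_0 - PV(D) = 57.0700 - 0.29581385 = 56.77418615
d1 = (ln(S_0'/K) + (r + sigma^2/2)*T) / (sigma*sqrt(T)) = 1.56328845
d2 = d1 - sigma*sqrt(T) = 1.49113410
exp(-rT) = 0.99941707
N(d1) = 0.94100762; N(d2) = 0.93203685
C = S_0' * N(d1) - K * exp(-rT) * N(d2) = 56.77418615 * 0.94100762 - 50.8800 * 0.99941707 * 0.93203685 = 6.0306


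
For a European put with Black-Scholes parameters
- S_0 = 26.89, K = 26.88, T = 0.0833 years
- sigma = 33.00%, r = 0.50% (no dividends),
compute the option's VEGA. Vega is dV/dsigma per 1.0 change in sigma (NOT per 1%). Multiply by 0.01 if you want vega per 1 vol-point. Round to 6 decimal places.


d1 = 0.0559001529; d2 = -0.0393435871
phi(d1) = 0.3983194543; exp(-qT) = 1.0000000000; exp(-rT) = 0.9995835867
Vega = S * exp(-qT) * phi(d1) * sqrt(T) = 26.8900 * 1.0000000000 * 0.3983194543 * 0.2886173938 = 3.091326

Answer: Vega = 3.091326


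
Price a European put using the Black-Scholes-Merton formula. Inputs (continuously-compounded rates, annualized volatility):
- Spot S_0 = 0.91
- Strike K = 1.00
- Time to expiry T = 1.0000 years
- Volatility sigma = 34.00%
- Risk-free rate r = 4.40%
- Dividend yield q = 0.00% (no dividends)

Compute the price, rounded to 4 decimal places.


Answer: Price = 0.1509

Derivation:
d1 = (ln(S/K) + (r - q + 0.5*sigma^2) * T) / (sigma * sqrt(T)) = 0.02202741
d2 = d1 - sigma * sqrt(T) = -0.31797259
exp(-rT) = 0.95695396; exp(-qT) = 1.00000000
P = K * exp(-rT) * N(-d2) - S_0 * exp(-qT) * N(-d1)
N(-d1) = 0.49121304; N(-d2) = 0.62474713
P = 1.0000 * 0.95695396 * 0.62474713 - 0.9100 * 1.00000000 * 0.49121304 = 0.1509


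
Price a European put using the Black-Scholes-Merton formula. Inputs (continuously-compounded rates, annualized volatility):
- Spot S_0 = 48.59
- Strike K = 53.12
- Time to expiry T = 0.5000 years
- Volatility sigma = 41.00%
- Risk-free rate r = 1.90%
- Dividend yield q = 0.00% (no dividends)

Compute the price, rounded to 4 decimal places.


Answer: Price = 8.0632

Derivation:
d1 = (ln(S/K) + (r - q + 0.5*sigma^2) * T) / (sigma * sqrt(T)) = -0.12973083
d2 = d1 - sigma * sqrt(T) = -0.41964462
exp(-rT) = 0.99054498; exp(-qT) = 1.00000000
P = K * exp(-rT) * N(-d2) - S_0 * exp(-qT) * N(-d1)
N(-d1) = 0.55161031; N(-d2) = 0.66262745
P = 53.1200 * 0.99054498 * 0.66262745 - 48.5900 * 1.00000000 * 0.55161031 = 8.0632


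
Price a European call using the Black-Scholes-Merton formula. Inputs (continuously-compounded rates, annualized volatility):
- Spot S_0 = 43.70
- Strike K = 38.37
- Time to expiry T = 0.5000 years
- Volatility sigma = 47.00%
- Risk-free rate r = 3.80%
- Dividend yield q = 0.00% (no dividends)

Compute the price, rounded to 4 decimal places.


d1 = (ln(S/K) + (r - q + 0.5*sigma^2) * T) / (sigma * sqrt(T)) = 0.61472312
d2 = d1 - sigma * sqrt(T) = 0.28238294
exp(-rT) = 0.98117936; exp(-qT) = 1.00000000
C = S_0 * exp(-qT) * N(d1) - K * exp(-rT) * N(d2)
N(d1) = 0.73063121; N(d2) = 0.61117505
C = 43.7000 * 1.00000000 * 0.73063121 - 38.3700 * 0.98117936 * 0.61117505 = 8.9192

Answer: Price = 8.9192


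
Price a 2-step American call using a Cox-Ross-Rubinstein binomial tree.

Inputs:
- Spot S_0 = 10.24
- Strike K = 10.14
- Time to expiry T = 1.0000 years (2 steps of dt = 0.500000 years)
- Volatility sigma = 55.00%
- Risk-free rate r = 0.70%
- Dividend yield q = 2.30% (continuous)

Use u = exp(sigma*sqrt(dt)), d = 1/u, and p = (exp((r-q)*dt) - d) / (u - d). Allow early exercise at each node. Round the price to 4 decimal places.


Answer: Price = V(0,0) = 1.9741

Derivation:
dt = T/N = 0.500000
u = exp(sigma*sqrt(dt)) = 1.475370; d = 1/u = 0.677796
p = (exp((r-q)*dt) - d) / (u - d) = 0.393990
Discount per step: exp(-r*dt) = 0.996506
Stock lattice S(k, i) with i counting down-moves:
  k=0: S(0,0) = 10.2400
  k=1: S(1,0) = 15.1078; S(1,1) = 6.9406
  k=2: S(2,0) = 22.2896; S(2,1) = 10.2400; S(2,2) = 4.7043
Terminal payoffs V(N, i) = max(S_T - K, 0):
  V(2,0) = 12.149575; V(2,1) = 0.100000; V(2,2) = 0.000000
Backward induction: V(k, i) = exp(-r*dt) * [p * V(k+1, i) + (1-p) * V(k+1, i+1)]; then take max(V_cont, immediate exercise) for American.
  V(1,0) = exp(-r*dt) * [p*12.149575 + (1-p)*0.100000] = 4.830471; exercise = 4.967788; V(1,0) = max -> 4.967788
  V(1,1) = exp(-r*dt) * [p*0.100000 + (1-p)*0.000000] = 0.039261; exercise = 0.000000; V(1,1) = max -> 0.039261
  V(0,0) = exp(-r*dt) * [p*4.967788 + (1-p)*0.039261] = 1.974128; exercise = 0.100000; V(0,0) = max -> 1.974128


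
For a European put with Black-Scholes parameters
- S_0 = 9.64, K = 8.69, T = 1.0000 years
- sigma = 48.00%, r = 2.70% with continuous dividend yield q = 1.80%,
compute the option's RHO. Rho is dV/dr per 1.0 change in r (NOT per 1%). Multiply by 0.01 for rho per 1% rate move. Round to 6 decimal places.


d1 = 0.4748920195; d2 = -0.0051079805
phi(d1) = 0.3564006540; exp(-qT) = 0.9821610324; exp(-rT) = 0.9733612415
N(-d2) = 0.5020377805
Rho = -K*T*exp(-rT)*N(-d2) = -8.6900 * 1.0000 * 0.9733612415 * 0.5020377805 = -4.246491

Answer: Rho = -4.246491


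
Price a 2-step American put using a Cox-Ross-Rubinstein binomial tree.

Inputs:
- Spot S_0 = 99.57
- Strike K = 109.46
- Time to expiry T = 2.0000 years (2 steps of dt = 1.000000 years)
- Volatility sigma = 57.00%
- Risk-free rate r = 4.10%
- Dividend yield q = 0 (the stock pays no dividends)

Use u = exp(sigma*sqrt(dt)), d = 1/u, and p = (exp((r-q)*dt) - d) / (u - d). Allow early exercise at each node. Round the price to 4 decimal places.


dt = T/N = 1.000000
u = exp(sigma*sqrt(dt)) = 1.768267; d = 1/u = 0.565525
p = (exp((r-q)*dt) - d) / (u - d) = 0.396034
Discount per step: exp(-r*dt) = 0.959829
Stock lattice S(k, i) with i counting down-moves:
  k=0: S(0,0) = 99.5700
  k=1: S(1,0) = 176.0664; S(1,1) = 56.3094
  k=2: S(2,0) = 311.3323; S(2,1) = 99.5700; S(2,2) = 31.8444
Terminal payoffs V(N, i) = max(K - S_T, 0):
  V(2,0) = 0.000000; V(2,1) = 9.890000; V(2,2) = 77.615620
Backward induction: V(k, i) = exp(-r*dt) * [p * V(k+1, i) + (1-p) * V(k+1, i+1)]; then take max(V_cont, immediate exercise) for American.
  V(1,0) = exp(-r*dt) * [p*0.000000 + (1-p)*9.890000] = 5.733273; exercise = 0.000000; V(1,0) = max -> 5.733273
  V(1,1) = exp(-r*dt) * [p*9.890000 + (1-p)*77.615620] = 48.753529; exercise = 53.150632; V(1,1) = max -> 53.150632
  V(0,0) = exp(-r*dt) * [p*5.733273 + (1-p)*53.150632] = 32.990999; exercise = 9.890000; V(0,0) = max -> 32.990999

Answer: Price = V(0,0) = 32.9910


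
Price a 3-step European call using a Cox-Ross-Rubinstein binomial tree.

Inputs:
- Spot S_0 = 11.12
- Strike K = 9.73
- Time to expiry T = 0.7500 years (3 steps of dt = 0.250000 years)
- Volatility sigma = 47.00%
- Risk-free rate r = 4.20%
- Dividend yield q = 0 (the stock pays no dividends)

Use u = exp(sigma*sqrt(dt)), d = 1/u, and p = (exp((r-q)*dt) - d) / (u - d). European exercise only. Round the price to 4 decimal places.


Answer: Price = V(0,0) = 2.6885

Derivation:
dt = T/N = 0.250000
u = exp(sigma*sqrt(dt)) = 1.264909; d = 1/u = 0.790571
p = (exp((r-q)*dt) - d) / (u - d) = 0.463772
Discount per step: exp(-r*dt) = 0.989555
Stock lattice S(k, i) with i counting down-moves:
  k=0: S(0,0) = 11.1200
  k=1: S(1,0) = 14.0658; S(1,1) = 8.7911
  k=2: S(2,0) = 17.7919; S(2,1) = 11.1200; S(2,2) = 6.9500
  k=3: S(3,0) = 22.5052; S(3,1) = 14.0658; S(3,2) = 8.7911; S(3,3) = 5.4945
Terminal payoffs V(N, i) = max(S_T - K, 0):
  V(3,0) = 12.775175; V(3,1) = 4.335786; V(3,2) = 0.000000; V(3,3) = 0.000000
Backward induction: V(k, i) = exp(-r*dt) * [p * V(k+1, i) + (1-p) * V(k+1, i+1)].
  V(2,0) = exp(-r*dt) * [p*12.775175 + (1-p)*4.335786] = 8.163566
  V(2,1) = exp(-r*dt) * [p*4.335786 + (1-p)*0.000000] = 1.989811
  V(2,2) = exp(-r*dt) * [p*0.000000 + (1-p)*0.000000] = 0.000000
  V(1,0) = exp(-r*dt) * [p*8.163566 + (1-p)*1.989811] = 4.802333
  V(1,1) = exp(-r*dt) * [p*1.989811 + (1-p)*0.000000] = 0.913179
  V(0,0) = exp(-r*dt) * [p*4.802333 + (1-p)*0.913179] = 2.688481


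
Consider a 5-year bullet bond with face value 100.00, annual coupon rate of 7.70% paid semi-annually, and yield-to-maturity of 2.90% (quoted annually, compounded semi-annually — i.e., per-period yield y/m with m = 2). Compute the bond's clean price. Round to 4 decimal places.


Answer: Price = 122.1920

Derivation:
Coupon per period c = face * coupon_rate / m = 3.850000
Periods per year m = 2; per-period yield y/m = 0.014500
Number of cashflows N = 10
Cashflows (t years, CF_t, discount factor 1/(1+y/m)^(m*t), PV):
  t = 0.5000: CF_t = 3.850000, DF = 0.985707, PV = 3.794973
  t = 1.0000: CF_t = 3.850000, DF = 0.971619, PV = 3.740732
  t = 1.5000: CF_t = 3.850000, DF = 0.957732, PV = 3.687267
  t = 2.0000: CF_t = 3.850000, DF = 0.944043, PV = 3.634566
  t = 2.5000: CF_t = 3.850000, DF = 0.930550, PV = 3.582618
  t = 3.0000: CF_t = 3.850000, DF = 0.917250, PV = 3.531412
  t = 3.5000: CF_t = 3.850000, DF = 0.904140, PV = 3.480939
  t = 4.0000: CF_t = 3.850000, DF = 0.891217, PV = 3.431186
  t = 4.5000: CF_t = 3.850000, DF = 0.878479, PV = 3.382145
  t = 5.0000: CF_t = 103.850000, DF = 0.865923, PV = 89.926147
Price P = sum_t PV_t = 122.191986


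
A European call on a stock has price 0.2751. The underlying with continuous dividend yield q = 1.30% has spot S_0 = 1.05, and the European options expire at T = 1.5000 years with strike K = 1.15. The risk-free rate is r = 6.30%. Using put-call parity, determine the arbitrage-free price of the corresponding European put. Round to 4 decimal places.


Answer: Put price = 0.2917

Derivation:
Put-call parity: C - P = S_0 * exp(-qT) - K * exp(-rT).
S_0 * exp(-qT) = 1.0500 * 0.98068890 = 1.02972334
K * exp(-rT) = 1.1500 * 0.90982773 = 1.04630189
P = C - S*exp(-qT) + K*exp(-rT)
P = 0.2751 - 1.02972334 + 1.04630189 = 0.2917


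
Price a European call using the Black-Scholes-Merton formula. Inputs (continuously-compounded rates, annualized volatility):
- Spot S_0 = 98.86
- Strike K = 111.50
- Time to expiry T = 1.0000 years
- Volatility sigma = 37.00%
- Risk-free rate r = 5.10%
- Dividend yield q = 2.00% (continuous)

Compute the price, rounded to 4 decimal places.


d1 = (ln(S/K) + (r - q + 0.5*sigma^2) * T) / (sigma * sqrt(T)) = -0.05640509
d2 = d1 - sigma * sqrt(T) = -0.42640509
exp(-rT) = 0.95027867; exp(-qT) = 0.98019867
C = S_0 * exp(-qT) * N(d1) - K * exp(-rT) * N(d2)
N(d1) = 0.47750955; N(d2) = 0.33490635
C = 98.8600 * 0.98019867 * 0.47750955 - 111.5000 * 0.95027867 * 0.33490635 = 10.7865

Answer: Price = 10.7865


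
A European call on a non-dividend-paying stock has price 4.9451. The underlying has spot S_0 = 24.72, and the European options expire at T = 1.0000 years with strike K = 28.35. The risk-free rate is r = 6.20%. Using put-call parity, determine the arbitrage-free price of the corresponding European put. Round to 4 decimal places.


Answer: Put price = 6.8708

Derivation:
Put-call parity: C - P = S_0 * exp(-qT) - K * exp(-rT).
S_0 * exp(-qT) = 24.7200 * 1.00000000 = 24.72000000
K * exp(-rT) = 28.3500 * 0.93988289 = 26.64567984
P = C - S*exp(-qT) + K*exp(-rT)
P = 4.9451 - 24.72000000 + 26.64567984 = 6.8708
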